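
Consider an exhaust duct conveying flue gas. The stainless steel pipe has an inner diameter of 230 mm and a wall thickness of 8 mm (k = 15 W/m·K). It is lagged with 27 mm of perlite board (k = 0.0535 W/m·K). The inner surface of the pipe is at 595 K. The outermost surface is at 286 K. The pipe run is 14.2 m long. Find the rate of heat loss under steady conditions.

Per-layer cylindrical resistances, series-summed:
R_stainless steel pipe wall = ln(123/115)/(2π×15×14.2) = 5.025×10^-5 K/W
R_perlite board = ln(150/123)/(2π×0.0535×14.2) = 0.04157 K/W
R_total = 0.04163 K/W
Q = ΔT/R_total = 309/0.04163

Q ≈ 7420 W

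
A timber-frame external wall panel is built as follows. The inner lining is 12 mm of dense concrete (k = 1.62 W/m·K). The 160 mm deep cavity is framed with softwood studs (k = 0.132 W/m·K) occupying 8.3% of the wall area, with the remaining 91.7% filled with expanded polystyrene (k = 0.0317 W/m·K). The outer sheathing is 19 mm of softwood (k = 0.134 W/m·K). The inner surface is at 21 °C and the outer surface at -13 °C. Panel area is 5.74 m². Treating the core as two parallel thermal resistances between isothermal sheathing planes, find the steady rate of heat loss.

Sheathing layers in series; stud and cavity paths in parallel between them.
R_inner = 0.012/(1.62×5.74) = 0.00129 K/W
R_stud  = 0.16/(0.132×0.083×5.74) = 2.544 K/W
R_cav   = 0.16/(0.0317×0.917×5.74) = 0.9589 K/W
1/R_core = 1/R_stud + 1/R_cav → R_core = 0.6964 K/W
R_outer = 0.019/(0.134×5.74) = 0.0247 K/W
R_total = 0.7224 K/W
Q = ΔT/R_total = 34/0.7224

Q ≈ 47.1 W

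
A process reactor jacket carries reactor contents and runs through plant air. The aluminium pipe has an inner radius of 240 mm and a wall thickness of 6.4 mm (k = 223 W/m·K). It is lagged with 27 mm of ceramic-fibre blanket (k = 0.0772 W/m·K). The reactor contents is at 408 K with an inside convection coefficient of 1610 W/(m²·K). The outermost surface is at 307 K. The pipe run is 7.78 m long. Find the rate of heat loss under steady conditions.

Q ≈ 3660 W

For a radial system each layer contributes R = ln(r_out/r_in)/(2πkL); films add R = 1/(hA).
R_inner film = 1/(h_i·2πr₁L) = 1/(1610×2π×0.24×7.78) = 5.294×10^-5 K/W
R_aluminium pipe wall = ln(246.4/240)/(2π×223×7.78) = 2.414×10^-6 K/W
R_ceramic-fibre blanket = ln(273.4/246.4)/(2π×0.0772×7.78) = 0.02755 K/W
R_total = 0.02761 K/W
Q = ΔT/R_total = 101/0.02761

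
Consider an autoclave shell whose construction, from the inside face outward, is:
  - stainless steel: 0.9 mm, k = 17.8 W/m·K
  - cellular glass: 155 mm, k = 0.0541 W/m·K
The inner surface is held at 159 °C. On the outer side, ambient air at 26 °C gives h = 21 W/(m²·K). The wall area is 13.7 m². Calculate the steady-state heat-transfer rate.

Q ≈ 626 W

Series thermal resistances:
R_stainless steel = L/(kA) = 0.0009/(17.8×13.7) = 3.691×10^-6 K/W
R_cellular glass = L/(kA) = 0.155/(0.0541×13.7) = 0.2091 K/W
R_outer film = 1/(h_o·A) = 1/(21×13.7) = 0.003476 K/W
R_total = 0.2126 K/W
Q = ΔT / R_total = 133 / 0.2126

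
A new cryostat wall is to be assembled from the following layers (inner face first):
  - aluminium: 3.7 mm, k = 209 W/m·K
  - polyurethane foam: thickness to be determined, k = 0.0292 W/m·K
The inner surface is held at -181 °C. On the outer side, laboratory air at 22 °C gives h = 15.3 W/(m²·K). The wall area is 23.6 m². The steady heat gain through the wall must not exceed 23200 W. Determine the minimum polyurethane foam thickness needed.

Using the resistance-network approach (series):
R_aluminium = L/(kA) = 0.0037/(209×23.6) = 7.501×10^-7 K/W
R_outer film = 1/(h_o·A) = 1/(15.3×23.6) = 0.002769 K/W
Sum of the known resistances R_other = 0.00277 K/W
Required total resistance R_tot = ΔT/Q_allow = 203/23200 = 0.00875 K/W
R_polyurethane foam = R_tot − R_other = 0.00598 K/W
L = R·k·A = 0.00598×0.0292×23.6

L ≈ 4.12 mm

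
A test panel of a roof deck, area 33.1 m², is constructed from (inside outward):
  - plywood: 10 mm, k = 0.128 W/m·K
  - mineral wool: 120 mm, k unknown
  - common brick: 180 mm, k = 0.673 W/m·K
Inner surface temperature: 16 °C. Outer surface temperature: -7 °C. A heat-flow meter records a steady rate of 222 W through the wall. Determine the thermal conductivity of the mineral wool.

k ≈ 0.0389 W/(m·K)

Thermal resistances in series:
R_plywood = L/(kA) = 0.01/(0.128×33.1) = 0.00236 K/W
R_common brick = L/(kA) = 0.18/(0.673×33.1) = 0.00808 K/W
Sum of known resistances R_other = 0.01044 K/W
Total R = ΔT/Q = 23/222 = 0.1036 K/W
R_mineral wool = R_total − R_other = 0.09316 K/W
k = L/(R·A) = 0.12/(0.09316×33.1)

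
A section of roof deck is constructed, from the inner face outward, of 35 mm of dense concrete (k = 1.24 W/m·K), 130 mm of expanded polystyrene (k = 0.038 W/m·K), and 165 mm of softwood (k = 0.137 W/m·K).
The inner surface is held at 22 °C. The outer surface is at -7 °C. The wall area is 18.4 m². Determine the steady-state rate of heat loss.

Q ≈ 115 W

Treating each layer as a thermal resistance in series:
R_dense concrete = L/(kA) = 0.035/(1.24×18.4) = 0.001534 K/W
R_expanded polystyrene = L/(kA) = 0.13/(0.038×18.4) = 0.1859 K/W
R_softwood = L/(kA) = 0.165/(0.137×18.4) = 0.06546 K/W
R_total = 0.2529 K/W
Q = ΔT / R_total = 29 / 0.2529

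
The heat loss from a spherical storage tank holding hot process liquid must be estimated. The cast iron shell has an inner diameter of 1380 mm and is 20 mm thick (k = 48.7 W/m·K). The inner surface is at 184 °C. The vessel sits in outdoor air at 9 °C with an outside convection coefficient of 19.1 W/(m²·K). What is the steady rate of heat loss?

Each spherical layer contributes R = (1/r_i − 1/r_o)/(4πk):
R_cast iron shell = (1/0.69 − 1/0.71)/(4π×48.7) = 6.671×10^-5 K/W
R_outer film = 1/(h·4πr_o²) = 1/(19.1×4π×0.71²) = 0.008265 K/W
R_total = 0.008332 K/W
Q = ΔT/R_total = 175/0.008332

Q ≈ 21000 W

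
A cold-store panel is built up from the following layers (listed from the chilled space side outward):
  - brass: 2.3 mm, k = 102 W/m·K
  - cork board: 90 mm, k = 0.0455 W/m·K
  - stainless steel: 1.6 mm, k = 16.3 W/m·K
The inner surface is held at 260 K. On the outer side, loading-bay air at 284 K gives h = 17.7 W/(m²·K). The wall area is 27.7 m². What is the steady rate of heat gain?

Model the wall as resistances in series:
R_brass = L/(kA) = 0.0023/(102×27.7) = 8.14×10^-7 K/W
R_cork board = L/(kA) = 0.09/(0.0455×27.7) = 0.07141 K/W
R_stainless steel = L/(kA) = 0.0016/(16.3×27.7) = 3.544×10^-6 K/W
R_outer film = 1/(h_o·A) = 1/(17.7×27.7) = 0.00204 K/W
R_total = 0.07345 K/W
Q = ΔT / R_total = 24 / 0.07345

Q ≈ 327 W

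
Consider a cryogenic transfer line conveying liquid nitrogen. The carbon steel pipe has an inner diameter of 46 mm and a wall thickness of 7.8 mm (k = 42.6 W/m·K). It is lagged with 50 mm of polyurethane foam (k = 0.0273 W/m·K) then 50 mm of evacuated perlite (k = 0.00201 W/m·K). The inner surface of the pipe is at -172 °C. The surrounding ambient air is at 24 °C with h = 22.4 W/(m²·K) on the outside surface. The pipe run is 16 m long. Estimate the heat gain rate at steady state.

Cylindrical conduction, so R = ln(r₂/r₁)/(2πkL) per layer, in series:
R_carbon steel pipe wall = ln(30.8/23)/(2π×42.6×16) = 6.819×10^-5 K/W
R_polyurethane foam = ln(80.8/30.8)/(2π×0.0273×16) = 0.3514 K/W
R_evacuated perlite = ln(130.8/80.8)/(2π×0.00201×16) = 2.384 K/W
R_outer film = 1/(h_o·2πr_oL) = 1/(22.4×2π×0.1308×16) = 0.003395 K/W
R_total = 2.739 K/W
Q = ΔT/R_total = 196/2.739

Q ≈ 71.6 W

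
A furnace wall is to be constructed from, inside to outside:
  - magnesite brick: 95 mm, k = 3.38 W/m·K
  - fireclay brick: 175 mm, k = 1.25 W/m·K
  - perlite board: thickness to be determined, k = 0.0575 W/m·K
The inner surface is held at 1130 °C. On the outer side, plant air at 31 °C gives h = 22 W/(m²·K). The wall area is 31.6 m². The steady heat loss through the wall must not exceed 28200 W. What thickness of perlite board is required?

L ≈ 58.5 mm

Thermal resistances in series:
R_magnesite brick = L/(kA) = 0.095/(3.38×31.6) = 8.894×10^-4 K/W
R_fireclay brick = L/(kA) = 0.175/(1.25×31.6) = 0.00443 K/W
R_outer film = 1/(h_o·A) = 1/(22×31.6) = 0.001438 K/W
Sum of the known resistances R_other = 0.006758 K/W
Required total resistance R_tot = ΔT/Q_allow = 1099/28200 = 0.03897 K/W
R_perlite board = R_tot − R_other = 0.03221 K/W
L = R·k·A = 0.03221×0.0575×31.6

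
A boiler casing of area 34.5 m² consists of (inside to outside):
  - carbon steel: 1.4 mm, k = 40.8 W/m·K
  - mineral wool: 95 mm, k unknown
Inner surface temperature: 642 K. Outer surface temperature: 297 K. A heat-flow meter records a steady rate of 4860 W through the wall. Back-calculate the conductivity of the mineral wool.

k ≈ 0.0388 W/(m·K)

Series thermal resistances:
R_carbon steel = L/(kA) = 0.0014/(40.8×34.5) = 9.946×10^-7 K/W
Sum of known resistances R_other = 9.946×10^-7 K/W
Total R = ΔT/Q = 345/4860 = 0.07099 K/W
R_mineral wool = R_total − R_other = 0.07099 K/W
k = L/(R·A) = 0.095/(0.07099×34.5)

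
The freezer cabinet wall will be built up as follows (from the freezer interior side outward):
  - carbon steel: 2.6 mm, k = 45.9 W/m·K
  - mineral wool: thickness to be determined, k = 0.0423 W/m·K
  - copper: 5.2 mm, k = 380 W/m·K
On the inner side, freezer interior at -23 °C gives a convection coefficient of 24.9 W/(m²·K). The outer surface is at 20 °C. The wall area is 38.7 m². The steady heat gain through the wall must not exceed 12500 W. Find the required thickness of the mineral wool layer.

L ≈ 3.93 mm

Using the resistance-network approach (series):
R_inner film = 1/(h_i·A) = 1/(24.9×38.7) = 0.001038 K/W
R_carbon steel = L/(kA) = 0.0026/(45.9×38.7) = 1.464×10^-6 K/W
R_copper = L/(kA) = 0.0052/(380×38.7) = 3.536×10^-7 K/W
Sum of the known resistances R_other = 0.00104 K/W
Required total resistance R_tot = ΔT/Q_allow = 43/12500 = 0.00344 K/W
R_mineral wool = R_tot − R_other = 0.0024 K/W
L = R·k·A = 0.0024×0.0423×38.7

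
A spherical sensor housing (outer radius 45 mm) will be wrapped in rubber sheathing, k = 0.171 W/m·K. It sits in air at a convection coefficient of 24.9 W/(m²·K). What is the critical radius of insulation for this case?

For a sphere r_cr = 2k/h = 2×0.171/24.9
r_cr = 13.7 mm; since the bare radius (45 mm) is above r_cr, any added insulation will reduce heat loss.

r_cr ≈ 13.7 mm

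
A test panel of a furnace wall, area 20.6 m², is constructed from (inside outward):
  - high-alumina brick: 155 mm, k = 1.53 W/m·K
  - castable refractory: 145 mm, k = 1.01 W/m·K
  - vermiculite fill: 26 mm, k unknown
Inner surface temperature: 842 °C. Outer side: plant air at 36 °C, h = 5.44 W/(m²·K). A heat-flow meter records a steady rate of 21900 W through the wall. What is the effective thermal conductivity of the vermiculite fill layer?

k ≈ 0.0789 W/(m·K)

Model the wall as resistances in series:
R_high-alumina brick = L/(kA) = 0.155/(1.53×20.6) = 0.004918 K/W
R_castable refractory = L/(kA) = 0.145/(1.01×20.6) = 0.006969 K/W
R_outer film = 1/(h_o·A) = 1/(5.44×20.6) = 0.008923 K/W
Sum of known resistances R_other = 0.02081 K/W
Total R = ΔT/Q = 806/21900 = 0.0368 K/W
R_vermiculite fill = R_total − R_other = 0.01599 K/W
k = L/(R·A) = 0.026/(0.01599×20.6)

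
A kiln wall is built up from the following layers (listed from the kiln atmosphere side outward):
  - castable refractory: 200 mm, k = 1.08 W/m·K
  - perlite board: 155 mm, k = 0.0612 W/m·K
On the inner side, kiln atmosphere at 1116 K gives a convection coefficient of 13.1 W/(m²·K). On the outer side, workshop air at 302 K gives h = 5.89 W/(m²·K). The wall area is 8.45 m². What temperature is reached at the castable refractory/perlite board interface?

T ≈ 1040 K

Thermal resistances in series:
R_inner film = 1/(h_i·A) = 1/(13.1×8.45) = 0.009034 K/W
R_castable refractory = L/(kA) = 0.2/(1.08×8.45) = 0.02192 K/W
R_perlite board = L/(kA) = 0.155/(0.0612×8.45) = 0.2997 K/W
R_outer film = 1/(h_o·A) = 1/(5.89×8.45) = 0.02009 K/W
R_total = 0.3508 K/W;  Q = ΔT/R_total = 814/0.3508 = 2321 W
T_interface = T_inner − Q·ΣR(inner→interface) = 1116 − 2320×0.03095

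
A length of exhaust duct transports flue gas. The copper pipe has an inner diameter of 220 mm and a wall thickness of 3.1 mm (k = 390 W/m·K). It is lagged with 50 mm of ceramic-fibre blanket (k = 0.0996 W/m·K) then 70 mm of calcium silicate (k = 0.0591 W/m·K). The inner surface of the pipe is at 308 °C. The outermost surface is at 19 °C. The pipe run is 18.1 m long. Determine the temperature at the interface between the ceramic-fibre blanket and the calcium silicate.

T ≈ 199 °C

Cylindrical conduction, so R = ln(r₂/r₁)/(2πkL) per layer, in series:
R_copper pipe wall = ln(113.1/110)/(2π×390×18.1) = 6.266×10^-7 K/W
R_ceramic-fibre blanket = ln(163.1/113.1)/(2π×0.0996×18.1) = 0.03232 K/W
R_calcium silicate = ln(233.1/163.1)/(2π×0.0591×18.1) = 0.05313 K/W
R_total = 0.08545 K/W
Q = ΔT/R_total = 289/0.08545
Q = 3380 W
T_interface = T_inner − Q·ΣR(inner→interface) = 308 − 3380×0.03232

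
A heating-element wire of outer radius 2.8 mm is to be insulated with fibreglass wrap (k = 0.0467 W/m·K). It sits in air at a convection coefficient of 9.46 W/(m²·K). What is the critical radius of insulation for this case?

r_cr ≈ 4.94 mm

For a cylinder r_cr = k/h = 0.0467/9.46
r_cr = 4.94 mm; since the bare radius (2.8 mm) is below r_cr, adding a thin layer of insulation will *increase* heat loss.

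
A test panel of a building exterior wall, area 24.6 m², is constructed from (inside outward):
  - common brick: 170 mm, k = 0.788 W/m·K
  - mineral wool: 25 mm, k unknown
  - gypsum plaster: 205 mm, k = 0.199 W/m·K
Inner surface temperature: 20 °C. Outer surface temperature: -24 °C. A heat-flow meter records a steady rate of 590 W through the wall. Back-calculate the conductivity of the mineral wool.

k ≈ 0.0425 W/(m·K)

Series thermal resistances:
R_common brick = L/(kA) = 0.17/(0.788×24.6) = 0.00877 K/W
R_gypsum plaster = L/(kA) = 0.205/(0.199×24.6) = 0.04188 K/W
Sum of known resistances R_other = 0.05065 K/W
Total R = ΔT/Q = 44/590 = 0.07458 K/W
R_mineral wool = R_total − R_other = 0.02393 K/W
k = L/(R·A) = 0.025/(0.02393×24.6)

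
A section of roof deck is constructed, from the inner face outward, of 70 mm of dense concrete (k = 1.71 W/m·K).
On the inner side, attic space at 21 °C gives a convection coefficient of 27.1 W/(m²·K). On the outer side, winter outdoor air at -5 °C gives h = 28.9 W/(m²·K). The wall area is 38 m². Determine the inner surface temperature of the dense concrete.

Thermal resistances in series:
R_inner film = 1/(h_i·A) = 1/(27.1×38) = 9.711×10^-4 K/W
R_dense concrete = L/(kA) = 0.07/(1.71×38) = 0.001077 K/W
R_outer film = 1/(h_o·A) = 1/(28.9×38) = 9.106×10^-4 K/W
R_total = 0.002959 K/W;  Q = ΔT/R_total = 26/0.002959 = 8787 W
T_interface = T_inner − Q·ΣR(inner→interface) = 21 − 8790×9.711×10^-4

T ≈ 12.5 °C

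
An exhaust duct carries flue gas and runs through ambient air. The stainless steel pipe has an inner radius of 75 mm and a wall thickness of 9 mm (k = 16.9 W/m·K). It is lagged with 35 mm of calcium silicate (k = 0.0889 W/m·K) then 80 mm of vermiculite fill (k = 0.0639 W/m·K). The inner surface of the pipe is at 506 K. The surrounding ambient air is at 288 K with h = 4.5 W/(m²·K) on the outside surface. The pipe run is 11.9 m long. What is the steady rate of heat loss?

Treating each annulus and film as a series resistance:
R_stainless steel pipe wall = ln(84/75)/(2π×16.9×11.9) = 8.969×10^-5 K/W
R_calcium silicate = ln(119/84)/(2π×0.0889×11.9) = 0.0524 K/W
R_vermiculite fill = ln(199/119)/(2π×0.0639×11.9) = 0.1076 K/W
R_outer film = 1/(h_o·2πr_oL) = 1/(4.5×2π×0.199×11.9) = 0.01494 K/W
R_total = 0.175 K/W
Q = ΔT/R_total = 218/0.175

Q ≈ 1250 W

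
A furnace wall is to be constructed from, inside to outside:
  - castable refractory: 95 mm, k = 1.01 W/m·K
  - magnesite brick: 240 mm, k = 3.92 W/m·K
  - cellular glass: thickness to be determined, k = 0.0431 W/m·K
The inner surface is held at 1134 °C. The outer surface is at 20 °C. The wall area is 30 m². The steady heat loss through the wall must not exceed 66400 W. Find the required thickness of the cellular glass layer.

L ≈ 15 mm

Using the resistance-network approach (series):
R_castable refractory = L/(kA) = 0.095/(1.01×30) = 0.003135 K/W
R_magnesite brick = L/(kA) = 0.24/(3.92×30) = 0.002041 K/W
Sum of the known resistances R_other = 0.005176 K/W
Required total resistance R_tot = ΔT/Q_allow = 1114/66400 = 0.01678 K/W
R_cellular glass = R_tot − R_other = 0.0116 K/W
L = R·k·A = 0.0116×0.0431×30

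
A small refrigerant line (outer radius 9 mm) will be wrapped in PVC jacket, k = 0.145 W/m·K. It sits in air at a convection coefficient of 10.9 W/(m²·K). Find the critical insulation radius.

r_cr ≈ 13.3 mm

For a cylinder r_cr = k/h = 0.145/10.9
r_cr = 13.3 mm; since the bare radius (9 mm) is below r_cr, adding a thin layer of insulation will *increase* heat loss.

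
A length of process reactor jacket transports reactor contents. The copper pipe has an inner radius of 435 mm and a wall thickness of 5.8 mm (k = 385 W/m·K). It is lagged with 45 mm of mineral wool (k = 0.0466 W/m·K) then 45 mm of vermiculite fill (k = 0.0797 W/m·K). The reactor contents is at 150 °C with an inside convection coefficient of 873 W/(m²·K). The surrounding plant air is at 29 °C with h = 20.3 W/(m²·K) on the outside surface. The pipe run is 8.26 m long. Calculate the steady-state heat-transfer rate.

Q ≈ 1910 W

Cylindrical conduction, so R = ln(r₂/r₁)/(2πkL) per layer, in series:
R_inner film = 1/(h_i·2πr₁L) = 1/(873×2π×0.435×8.26) = 5.074×10^-5 K/W
R_copper pipe wall = ln(440.8/435)/(2π×385×8.26) = 6.629×10^-7 K/W
R_mineral wool = ln(485.8/440.8)/(2π×0.0466×8.26) = 0.04019 K/W
R_vermiculite fill = ln(530.8/485.8)/(2π×0.0797×8.26) = 0.02142 K/W
R_outer film = 1/(h_o·2πr_oL) = 1/(20.3×2π×0.5308×8.26) = 0.001788 K/W
R_total = 0.06345 K/W
Q = ΔT/R_total = 121/0.06345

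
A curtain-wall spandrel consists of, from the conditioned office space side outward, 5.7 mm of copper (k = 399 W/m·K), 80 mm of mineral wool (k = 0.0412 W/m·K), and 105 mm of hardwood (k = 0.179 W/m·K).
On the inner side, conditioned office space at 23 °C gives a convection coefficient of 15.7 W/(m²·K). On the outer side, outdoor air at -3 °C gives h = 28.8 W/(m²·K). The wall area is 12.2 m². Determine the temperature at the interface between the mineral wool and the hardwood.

T ≈ 3.15 °C

Series thermal resistances:
R_inner film = 1/(h_i·A) = 1/(15.7×12.2) = 0.005221 K/W
R_copper = L/(kA) = 0.0057/(399×12.2) = 1.171×10^-6 K/W
R_mineral wool = L/(kA) = 0.08/(0.0412×12.2) = 0.1592 K/W
R_hardwood = L/(kA) = 0.105/(0.179×12.2) = 0.04808 K/W
R_outer film = 1/(h_o·A) = 1/(28.8×12.2) = 0.002846 K/W
R_total = 0.2153 K/W;  Q = ΔT/R_total = 26/0.2153 = 120.8 W
T_interface = T_inner − Q·ΣR(inner→interface) = 23 − 121×0.1644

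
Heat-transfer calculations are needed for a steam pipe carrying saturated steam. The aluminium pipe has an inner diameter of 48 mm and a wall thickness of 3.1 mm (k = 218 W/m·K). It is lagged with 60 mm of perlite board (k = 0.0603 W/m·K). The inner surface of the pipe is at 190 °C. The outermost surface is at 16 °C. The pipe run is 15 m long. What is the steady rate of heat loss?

Cylindrical conduction, so R = ln(r₂/r₁)/(2πkL) per layer, in series:
R_aluminium pipe wall = ln(27.1/24)/(2π×218×15) = 5.913×10^-6 K/W
R_perlite board = ln(87.1/27.1)/(2π×0.0603×15) = 0.2054 K/W
R_total = 0.2054 K/W
Q = ΔT/R_total = 174/0.2054

Q ≈ 847 W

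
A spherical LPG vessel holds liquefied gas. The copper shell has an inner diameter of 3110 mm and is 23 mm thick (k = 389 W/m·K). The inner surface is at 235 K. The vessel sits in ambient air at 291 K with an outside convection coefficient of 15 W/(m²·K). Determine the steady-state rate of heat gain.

Q ≈ 26300 W

Radial (spherical) resistances in series:
R_copper shell = (1/1.555 − 1/1.578)/(4π×389) = 1.917×10^-6 K/W
R_outer film = 1/(h·4πr_o²) = 1/(15×4π×1.578²) = 0.002131 K/W
R_total = 0.002132 K/W
Q = ΔT/R_total = 56/0.002132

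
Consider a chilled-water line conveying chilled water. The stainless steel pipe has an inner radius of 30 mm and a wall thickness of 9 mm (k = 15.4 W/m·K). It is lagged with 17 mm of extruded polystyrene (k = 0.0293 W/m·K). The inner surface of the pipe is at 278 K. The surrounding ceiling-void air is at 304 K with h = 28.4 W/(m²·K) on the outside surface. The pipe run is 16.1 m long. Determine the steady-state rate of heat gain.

Cylindrical conduction, so R = ln(r₂/r₁)/(2πkL) per layer, in series:
R_stainless steel pipe wall = ln(39/30)/(2π×15.4×16.1) = 1.684×10^-4 K/W
R_extruded polystyrene = ln(56/39)/(2π×0.0293×16.1) = 0.1221 K/W
R_outer film = 1/(h_o·2πr_oL) = 1/(28.4×2π×0.056×16.1) = 0.006216 K/W
R_total = 0.1284 K/W
Q = ΔT/R_total = 26/0.1284

Q ≈ 202 W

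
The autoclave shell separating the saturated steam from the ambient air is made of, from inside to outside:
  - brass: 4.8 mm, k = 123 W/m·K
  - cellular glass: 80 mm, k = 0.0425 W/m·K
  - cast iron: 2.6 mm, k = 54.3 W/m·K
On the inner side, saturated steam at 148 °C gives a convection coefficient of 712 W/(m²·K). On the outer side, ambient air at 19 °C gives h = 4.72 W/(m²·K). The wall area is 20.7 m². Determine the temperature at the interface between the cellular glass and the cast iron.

T ≈ 32 °C

Series thermal resistances:
R_inner film = 1/(h_i·A) = 1/(712×20.7) = 6.785×10^-5 K/W
R_brass = L/(kA) = 0.0048/(123×20.7) = 1.885×10^-6 K/W
R_cellular glass = L/(kA) = 0.08/(0.0425×20.7) = 0.09093 K/W
R_cast iron = L/(kA) = 0.0026/(54.3×20.7) = 2.313×10^-6 K/W
R_outer film = 1/(h_o·A) = 1/(4.72×20.7) = 0.01023 K/W
R_total = 0.1012 K/W;  Q = ΔT/R_total = 129/0.1012 = 1274 W
T_interface = T_inner − Q·ΣR(inner→interface) = 148 − 1270×0.091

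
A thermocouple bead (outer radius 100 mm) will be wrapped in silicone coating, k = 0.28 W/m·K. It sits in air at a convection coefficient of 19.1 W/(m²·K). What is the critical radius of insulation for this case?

For a sphere r_cr = 2k/h = 2×0.28/19.1
r_cr = 29.3 mm; since the bare radius (100 mm) is above r_cr, any added insulation will reduce heat loss.

r_cr ≈ 29.3 mm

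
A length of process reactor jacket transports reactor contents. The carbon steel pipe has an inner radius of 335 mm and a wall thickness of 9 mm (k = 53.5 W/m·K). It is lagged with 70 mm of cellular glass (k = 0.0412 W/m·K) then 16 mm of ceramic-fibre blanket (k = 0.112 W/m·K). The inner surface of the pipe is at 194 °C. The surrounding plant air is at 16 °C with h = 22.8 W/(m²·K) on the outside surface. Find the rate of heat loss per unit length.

q′ ≈ 227 W/m

Cylindrical conduction, so R = ln(r₂/r₁)/(2πkL) per layer, in series:
R_carbon steel pipe wall = ln(344/335)/(2π×53.5×1) = 7.887×10^-5 K/W
R_cellular glass = ln(414/344)/(2π×0.0412×1) = 0.7155 K/W
R_ceramic-fibre blanket = ln(430/414)/(2π×0.112×1) = 0.05388 K/W
R_outer film = 1/(h_o·2πr_oL) = 1/(22.8×2π×0.43×1) = 0.01623 K/W
R_total = 0.7857 K/W
Q = ΔT/R_total = 178/0.7857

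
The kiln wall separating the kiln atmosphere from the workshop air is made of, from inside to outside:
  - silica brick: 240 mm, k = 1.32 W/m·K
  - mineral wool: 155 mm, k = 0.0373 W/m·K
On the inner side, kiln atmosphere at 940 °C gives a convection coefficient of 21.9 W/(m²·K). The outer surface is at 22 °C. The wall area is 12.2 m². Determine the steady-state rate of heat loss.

Using the resistance-network approach (series):
R_inner film = 1/(h_i·A) = 1/(21.9×12.2) = 0.003743 K/W
R_silica brick = L/(kA) = 0.24/(1.32×12.2) = 0.0149 K/W
R_mineral wool = L/(kA) = 0.155/(0.0373×12.2) = 0.3406 K/W
R_total = 0.3593 K/W
Q = ΔT / R_total = 918 / 0.3593

Q ≈ 2560 W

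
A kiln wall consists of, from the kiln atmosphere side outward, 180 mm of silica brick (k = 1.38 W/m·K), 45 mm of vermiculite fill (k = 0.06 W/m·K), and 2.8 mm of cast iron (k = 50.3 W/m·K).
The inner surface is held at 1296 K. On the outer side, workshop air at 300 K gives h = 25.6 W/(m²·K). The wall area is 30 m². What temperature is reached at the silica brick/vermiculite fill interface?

T ≈ 1150 K

Series thermal resistances:
R_silica brick = L/(kA) = 0.18/(1.38×30) = 0.004348 K/W
R_vermiculite fill = L/(kA) = 0.045/(0.06×30) = 0.025 K/W
R_cast iron = L/(kA) = 0.0028/(50.3×30) = 1.856×10^-6 K/W
R_outer film = 1/(h_o·A) = 1/(25.6×30) = 0.001302 K/W
R_total = 0.03065 K/W;  Q = ΔT/R_total = 996/0.03065 = 32490 W
T_interface = T_inner − Q·ΣR(inner→interface) = 1296 − 32500×0.004348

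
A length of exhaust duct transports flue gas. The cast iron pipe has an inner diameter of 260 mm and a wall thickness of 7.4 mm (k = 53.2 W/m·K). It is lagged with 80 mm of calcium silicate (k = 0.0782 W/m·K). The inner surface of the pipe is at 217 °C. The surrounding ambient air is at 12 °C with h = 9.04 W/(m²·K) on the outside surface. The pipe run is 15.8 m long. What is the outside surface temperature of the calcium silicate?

Per-layer cylindrical resistances, series-summed:
R_cast iron pipe wall = ln(137.4/130)/(2π×53.2×15.8) = 1.048×10^-5 K/W
R_calcium silicate = ln(217.4/137.4)/(2π×0.0782×15.8) = 0.0591 K/W
R_outer film = 1/(h_o·2πr_oL) = 1/(9.04×2π×0.2174×15.8) = 0.005125 K/W
R_total = 0.06424 K/W
Q = ΔT/R_total = 205/0.06424
Q = 3190 W
T_interface = T_inner − Q·ΣR(inner→interface) = 217 − 3190×0.05911

T ≈ 28.4 °C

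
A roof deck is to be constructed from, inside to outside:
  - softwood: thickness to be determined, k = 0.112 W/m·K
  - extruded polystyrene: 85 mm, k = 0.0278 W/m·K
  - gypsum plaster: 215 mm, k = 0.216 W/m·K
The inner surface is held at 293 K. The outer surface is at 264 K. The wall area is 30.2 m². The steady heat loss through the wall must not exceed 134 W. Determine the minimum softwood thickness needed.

Treating each layer as a thermal resistance in series:
R_extruded polystyrene = L/(kA) = 0.085/(0.0278×30.2) = 0.1012 K/W
R_gypsum plaster = L/(kA) = 0.215/(0.216×30.2) = 0.03296 K/W
Sum of the known resistances R_other = 0.1342 K/W
Required total resistance R_tot = ΔT/Q_allow = 29/134 = 0.2164 K/W
R_softwood = R_tot − R_other = 0.08222 K/W
L = R·k·A = 0.08222×0.112×30.2

L ≈ 278 mm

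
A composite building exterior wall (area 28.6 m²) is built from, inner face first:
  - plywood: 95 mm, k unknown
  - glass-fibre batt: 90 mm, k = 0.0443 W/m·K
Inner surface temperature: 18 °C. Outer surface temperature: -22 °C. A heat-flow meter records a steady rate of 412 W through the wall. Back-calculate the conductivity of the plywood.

k ≈ 0.128 W/(m·K)

Series thermal resistances:
R_glass-fibre batt = L/(kA) = 0.09/(0.0443×28.6) = 0.07104 K/W
Sum of known resistances R_other = 0.07104 K/W
Total R = ΔT/Q = 40/412 = 0.09709 K/W
R_plywood = R_total − R_other = 0.02605 K/W
k = L/(R·A) = 0.095/(0.02605×28.6)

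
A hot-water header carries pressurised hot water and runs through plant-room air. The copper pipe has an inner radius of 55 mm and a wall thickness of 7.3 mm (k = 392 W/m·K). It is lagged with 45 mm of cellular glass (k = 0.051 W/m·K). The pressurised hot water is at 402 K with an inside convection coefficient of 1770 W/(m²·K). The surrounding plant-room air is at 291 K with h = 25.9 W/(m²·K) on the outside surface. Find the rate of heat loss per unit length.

q′ ≈ 63.2 W/m

Treating each annulus and film as a series resistance:
R_inner film = 1/(h_i·2πr₁L) = 1/(1770×2π×0.055×1) = 0.001635 K/W
R_copper pipe wall = ln(62.3/55)/(2π×392×1) = 5.06×10^-5 K/W
R_cellular glass = ln(107.3/62.3)/(2π×0.051×1) = 1.697 K/W
R_outer film = 1/(h_o·2πr_oL) = 1/(25.9×2π×0.1073×1) = 0.05727 K/W
R_total = 1.756 K/W
Q = ΔT/R_total = 111/1.756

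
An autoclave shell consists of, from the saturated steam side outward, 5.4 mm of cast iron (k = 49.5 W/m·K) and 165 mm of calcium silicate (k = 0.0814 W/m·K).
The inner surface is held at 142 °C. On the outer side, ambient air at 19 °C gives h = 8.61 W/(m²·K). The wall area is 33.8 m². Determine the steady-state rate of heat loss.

Q ≈ 1940 W

Treating each layer as a thermal resistance in series:
R_cast iron = L/(kA) = 0.0054/(49.5×33.8) = 3.228×10^-6 K/W
R_calcium silicate = L/(kA) = 0.165/(0.0814×33.8) = 0.05997 K/W
R_outer film = 1/(h_o·A) = 1/(8.61×33.8) = 0.003436 K/W
R_total = 0.06341 K/W
Q = ΔT / R_total = 123 / 0.06341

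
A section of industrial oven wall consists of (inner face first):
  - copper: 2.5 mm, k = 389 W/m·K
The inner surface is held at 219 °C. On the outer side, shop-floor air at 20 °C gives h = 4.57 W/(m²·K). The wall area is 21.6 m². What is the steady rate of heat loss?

Q ≈ 19600 W

Model the wall as resistances in series:
R_copper = L/(kA) = 0.0025/(389×21.6) = 2.975×10^-7 K/W
R_outer film = 1/(h_o·A) = 1/(4.57×21.6) = 0.01013 K/W
R_total = 0.01013 K/W
Q = ΔT / R_total = 199 / 0.01013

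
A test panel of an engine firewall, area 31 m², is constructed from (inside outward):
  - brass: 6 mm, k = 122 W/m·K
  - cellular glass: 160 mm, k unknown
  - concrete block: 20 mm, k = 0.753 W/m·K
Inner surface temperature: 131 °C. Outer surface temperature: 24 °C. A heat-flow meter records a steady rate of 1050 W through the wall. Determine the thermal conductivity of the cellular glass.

k ≈ 0.0511 W/(m·K)

Thermal resistances in series:
R_brass = L/(kA) = 0.006/(122×31) = 1.586×10^-6 K/W
R_concrete block = L/(kA) = 0.02/(0.753×31) = 8.568×10^-4 K/W
Sum of known resistances R_other = 8.584×10^-4 K/W
Total R = ΔT/Q = 107/1050 = 0.1019 K/W
R_cellular glass = R_total − R_other = 0.101 K/W
k = L/(R·A) = 0.16/(0.101×31)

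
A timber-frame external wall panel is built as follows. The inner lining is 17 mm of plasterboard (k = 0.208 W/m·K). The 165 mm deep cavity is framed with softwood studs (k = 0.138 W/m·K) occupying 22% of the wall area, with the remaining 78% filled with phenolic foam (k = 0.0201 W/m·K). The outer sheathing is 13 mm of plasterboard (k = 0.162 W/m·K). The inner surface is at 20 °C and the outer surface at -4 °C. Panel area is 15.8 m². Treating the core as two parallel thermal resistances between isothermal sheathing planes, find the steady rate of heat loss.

Q ≈ 101 W

Sheathing layers in series; stud and cavity paths in parallel between them.
R_inner = 0.017/(0.208×15.8) = 0.005173 K/W
R_stud  = 0.165/(0.138×0.22×15.8) = 0.344 K/W
R_cav   = 0.165/(0.0201×0.78×15.8) = 0.6661 K/W
1/R_core = 1/R_stud + 1/R_cav → R_core = 0.2268 K/W
R_outer = 0.013/(0.162×15.8) = 0.005079 K/W
R_total = 0.2371 K/W
Q = ΔT/R_total = 24/0.2371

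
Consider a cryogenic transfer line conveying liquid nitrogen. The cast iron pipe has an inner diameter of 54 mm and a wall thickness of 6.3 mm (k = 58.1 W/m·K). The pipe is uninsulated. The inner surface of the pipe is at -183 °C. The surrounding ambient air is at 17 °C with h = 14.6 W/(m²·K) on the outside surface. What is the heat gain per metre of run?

q′ ≈ 610 W/m

For a radial system each layer contributes R = ln(r_out/r_in)/(2πkL); films add R = 1/(hA).
R_cast iron pipe wall = ln(33.3/27)/(2π×58.1×1) = 5.745×10^-4 K/W
R_outer film = 1/(h_o·2πr_oL) = 1/(14.6×2π×0.0333×1) = 0.3274 K/W
R_total = 0.3279 K/W
Q = ΔT/R_total = 200/0.3279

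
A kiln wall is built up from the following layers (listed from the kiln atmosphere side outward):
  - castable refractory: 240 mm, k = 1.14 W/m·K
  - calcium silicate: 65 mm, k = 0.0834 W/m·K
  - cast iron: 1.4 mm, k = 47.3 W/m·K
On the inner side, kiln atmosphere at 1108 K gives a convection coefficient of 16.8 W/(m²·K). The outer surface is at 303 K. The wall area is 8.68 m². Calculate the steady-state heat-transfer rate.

Using the resistance-network approach (series):
R_inner film = 1/(h_i·A) = 1/(16.8×8.68) = 0.006858 K/W
R_castable refractory = L/(kA) = 0.24/(1.14×8.68) = 0.02425 K/W
R_calcium silicate = L/(kA) = 0.065/(0.0834×8.68) = 0.08979 K/W
R_cast iron = L/(kA) = 0.0014/(47.3×8.68) = 3.41×10^-6 K/W
R_total = 0.1209 K/W
Q = ΔT / R_total = 805 / 0.1209

Q ≈ 6660 W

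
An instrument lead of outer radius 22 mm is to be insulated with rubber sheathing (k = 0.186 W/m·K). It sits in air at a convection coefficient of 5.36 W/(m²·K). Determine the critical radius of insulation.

For a cylinder r_cr = k/h = 0.186/5.36
r_cr = 34.7 mm; since the bare radius (22 mm) is below r_cr, adding a thin layer of insulation will *increase* heat loss.

r_cr ≈ 34.7 mm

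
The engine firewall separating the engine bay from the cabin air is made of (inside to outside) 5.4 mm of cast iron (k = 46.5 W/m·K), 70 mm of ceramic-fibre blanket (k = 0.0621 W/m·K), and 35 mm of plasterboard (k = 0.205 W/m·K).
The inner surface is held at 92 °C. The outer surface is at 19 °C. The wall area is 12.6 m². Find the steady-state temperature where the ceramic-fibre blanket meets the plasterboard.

Thermal resistances in series:
R_cast iron = L/(kA) = 0.0054/(46.5×12.6) = 9.217×10^-6 K/W
R_ceramic-fibre blanket = L/(kA) = 0.07/(0.0621×12.6) = 0.08946 K/W
R_plasterboard = L/(kA) = 0.035/(0.205×12.6) = 0.01355 K/W
R_total = 0.103 K/W;  Q = ΔT/R_total = 73/0.103 = 708.6 W
T_interface = T_inner − Q·ΣR(inner→interface) = 92 − 709×0.08947

T ≈ 28.6 °C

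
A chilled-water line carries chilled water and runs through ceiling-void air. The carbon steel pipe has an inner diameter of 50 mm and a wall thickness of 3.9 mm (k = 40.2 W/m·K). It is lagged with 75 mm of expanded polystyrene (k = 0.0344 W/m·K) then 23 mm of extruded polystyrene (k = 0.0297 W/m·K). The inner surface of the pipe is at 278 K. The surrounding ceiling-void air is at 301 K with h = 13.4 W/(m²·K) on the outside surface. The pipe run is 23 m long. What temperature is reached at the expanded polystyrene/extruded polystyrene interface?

Treating each annulus and film as a series resistance:
R_carbon steel pipe wall = ln(28.9/25)/(2π×40.2×23) = 2.495×10^-5 K/W
R_expanded polystyrene = ln(103.9/28.9)/(2π×0.0344×23) = 0.2574 K/W
R_extruded polystyrene = ln(126.9/103.9)/(2π×0.0297×23) = 0.04659 K/W
R_outer film = 1/(h_o·2πr_oL) = 1/(13.4×2π×0.1269×23) = 0.004069 K/W
R_total = 0.3081 K/W
Q = ΔT/R_total = 23/0.3081
Q = 74.7 W
T_interface = T_inner + Q·ΣR(inner→interface) = 278 + 74.7×0.2574

T ≈ 297 K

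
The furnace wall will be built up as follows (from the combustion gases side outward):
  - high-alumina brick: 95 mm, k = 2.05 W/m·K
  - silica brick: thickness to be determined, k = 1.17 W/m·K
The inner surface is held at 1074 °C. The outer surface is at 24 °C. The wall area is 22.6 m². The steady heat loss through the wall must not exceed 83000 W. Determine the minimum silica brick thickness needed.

Series thermal resistances:
R_high-alumina brick = L/(kA) = 0.095/(2.05×22.6) = 0.002051 K/W
Sum of the known resistances R_other = 0.002051 K/W
Required total resistance R_tot = ΔT/Q_allow = 1050/83000 = 0.01265 K/W
R_silica brick = R_tot − R_other = 0.0106 K/W
L = R·k·A = 0.0106×1.17×22.6

L ≈ 280 mm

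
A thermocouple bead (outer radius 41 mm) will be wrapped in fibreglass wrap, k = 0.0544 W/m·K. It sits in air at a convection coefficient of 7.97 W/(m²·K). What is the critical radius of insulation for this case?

For a sphere r_cr = 2k/h = 2×0.0544/7.97
r_cr = 13.7 mm; since the bare radius (41 mm) is above r_cr, any added insulation will reduce heat loss.

r_cr ≈ 13.7 mm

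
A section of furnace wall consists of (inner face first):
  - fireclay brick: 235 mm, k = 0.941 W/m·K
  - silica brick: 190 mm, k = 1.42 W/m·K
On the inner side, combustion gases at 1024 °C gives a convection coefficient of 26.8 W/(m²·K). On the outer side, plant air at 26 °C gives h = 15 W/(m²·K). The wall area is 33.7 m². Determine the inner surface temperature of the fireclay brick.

T ≈ 948 °C

Series thermal resistances:
R_inner film = 1/(h_i·A) = 1/(26.8×33.7) = 0.001107 K/W
R_fireclay brick = L/(kA) = 0.235/(0.941×33.7) = 0.007411 K/W
R_silica brick = L/(kA) = 0.19/(1.42×33.7) = 0.00397 K/W
R_outer film = 1/(h_o·A) = 1/(15×33.7) = 0.001978 K/W
R_total = 0.01447 K/W;  Q = ΔT/R_total = 998/0.01447 = 68990 W
T_interface = T_inner − Q·ΣR(inner→interface) = 1024 − 69000×0.001107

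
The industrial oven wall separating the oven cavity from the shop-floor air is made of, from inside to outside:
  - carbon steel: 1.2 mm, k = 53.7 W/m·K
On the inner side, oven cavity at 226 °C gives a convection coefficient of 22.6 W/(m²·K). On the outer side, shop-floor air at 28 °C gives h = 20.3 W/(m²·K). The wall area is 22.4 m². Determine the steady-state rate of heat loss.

Q ≈ 47400 W

Model the wall as resistances in series:
R_inner film = 1/(h_i·A) = 1/(22.6×22.4) = 0.001975 K/W
R_carbon steel = L/(kA) = 0.0012/(53.7×22.4) = 9.976×10^-7 K/W
R_outer film = 1/(h_o·A) = 1/(20.3×22.4) = 0.002199 K/W
R_total = 0.004176 K/W
Q = ΔT / R_total = 198 / 0.004176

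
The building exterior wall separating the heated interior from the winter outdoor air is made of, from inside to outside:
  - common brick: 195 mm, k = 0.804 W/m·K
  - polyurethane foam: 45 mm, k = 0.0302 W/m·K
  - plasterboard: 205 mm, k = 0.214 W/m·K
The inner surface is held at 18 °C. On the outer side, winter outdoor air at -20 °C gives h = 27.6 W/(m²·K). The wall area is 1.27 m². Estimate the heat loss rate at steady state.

Q ≈ 17.7 W

Thermal resistances in series:
R_common brick = L/(kA) = 0.195/(0.804×1.27) = 0.191 K/W
R_polyurethane foam = L/(kA) = 0.045/(0.0302×1.27) = 1.173 K/W
R_plasterboard = L/(kA) = 0.205/(0.214×1.27) = 0.7543 K/W
R_outer film = 1/(h_o·A) = 1/(27.6×1.27) = 0.02853 K/W
R_total = 2.147 K/W
Q = ΔT / R_total = 38 / 2.147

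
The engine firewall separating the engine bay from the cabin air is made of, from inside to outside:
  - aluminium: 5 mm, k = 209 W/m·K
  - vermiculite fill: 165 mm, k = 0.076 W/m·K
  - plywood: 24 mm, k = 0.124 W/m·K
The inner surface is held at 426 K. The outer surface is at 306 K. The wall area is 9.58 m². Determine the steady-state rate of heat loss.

Treating each layer as a thermal resistance in series:
R_aluminium = L/(kA) = 0.005/(209×9.58) = 2.497×10^-6 K/W
R_vermiculite fill = L/(kA) = 0.165/(0.076×9.58) = 0.2266 K/W
R_plywood = L/(kA) = 0.024/(0.124×9.58) = 0.0202 K/W
R_total = 0.2468 K/W
Q = ΔT / R_total = 120 / 0.2468

Q ≈ 486 W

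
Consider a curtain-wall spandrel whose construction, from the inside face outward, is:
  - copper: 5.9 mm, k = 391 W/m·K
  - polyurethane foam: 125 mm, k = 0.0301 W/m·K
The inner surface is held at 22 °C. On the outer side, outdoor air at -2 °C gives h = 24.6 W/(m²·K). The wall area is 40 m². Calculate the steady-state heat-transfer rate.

Q ≈ 229 W

Thermal resistances in series:
R_copper = L/(kA) = 0.0059/(391×40) = 3.772×10^-7 K/W
R_polyurethane foam = L/(kA) = 0.125/(0.0301×40) = 0.1038 K/W
R_outer film = 1/(h_o·A) = 1/(24.6×40) = 0.001016 K/W
R_total = 0.1048 K/W
Q = ΔT / R_total = 24 / 0.1048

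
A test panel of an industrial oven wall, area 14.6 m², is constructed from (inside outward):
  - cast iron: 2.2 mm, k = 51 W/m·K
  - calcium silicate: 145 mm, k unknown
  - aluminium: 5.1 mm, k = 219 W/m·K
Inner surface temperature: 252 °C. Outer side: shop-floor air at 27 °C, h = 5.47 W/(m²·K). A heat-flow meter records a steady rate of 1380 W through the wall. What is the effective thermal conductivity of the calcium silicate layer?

k ≈ 0.066 W/(m·K)

Thermal resistances in series:
R_cast iron = L/(kA) = 0.0022/(51×14.6) = 2.955×10^-6 K/W
R_aluminium = L/(kA) = 0.0051/(219×14.6) = 1.595×10^-6 K/W
R_outer film = 1/(h_o·A) = 1/(5.47×14.6) = 0.01252 K/W
Sum of known resistances R_other = 0.01253 K/W
Total R = ΔT/Q = 225/1380 = 0.163 K/W
R_calcium silicate = R_total − R_other = 0.1505 K/W
k = L/(R·A) = 0.145/(0.1505×14.6)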